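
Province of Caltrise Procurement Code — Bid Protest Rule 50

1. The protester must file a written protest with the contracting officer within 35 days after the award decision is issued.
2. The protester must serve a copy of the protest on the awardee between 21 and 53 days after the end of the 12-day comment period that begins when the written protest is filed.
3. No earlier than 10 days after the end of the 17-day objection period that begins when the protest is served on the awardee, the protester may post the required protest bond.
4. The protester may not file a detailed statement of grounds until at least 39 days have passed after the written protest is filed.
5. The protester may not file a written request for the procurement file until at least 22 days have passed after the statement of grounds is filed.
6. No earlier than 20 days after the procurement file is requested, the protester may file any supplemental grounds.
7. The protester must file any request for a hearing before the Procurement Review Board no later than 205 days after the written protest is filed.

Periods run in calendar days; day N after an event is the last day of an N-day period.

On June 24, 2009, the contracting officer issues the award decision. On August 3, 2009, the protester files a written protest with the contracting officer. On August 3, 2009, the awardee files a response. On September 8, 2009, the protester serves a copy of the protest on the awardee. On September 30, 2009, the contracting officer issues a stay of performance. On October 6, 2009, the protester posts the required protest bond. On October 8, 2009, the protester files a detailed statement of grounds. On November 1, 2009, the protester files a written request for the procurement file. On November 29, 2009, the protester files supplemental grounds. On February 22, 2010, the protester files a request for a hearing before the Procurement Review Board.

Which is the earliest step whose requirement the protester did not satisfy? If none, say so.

Step 1: 35 days after June 24, 2009 (when the award decision is issued) is July 29, 2009; not done until August 3, 2009, 5 days after the deadline.
That is the first point of non-compliance.

Step 1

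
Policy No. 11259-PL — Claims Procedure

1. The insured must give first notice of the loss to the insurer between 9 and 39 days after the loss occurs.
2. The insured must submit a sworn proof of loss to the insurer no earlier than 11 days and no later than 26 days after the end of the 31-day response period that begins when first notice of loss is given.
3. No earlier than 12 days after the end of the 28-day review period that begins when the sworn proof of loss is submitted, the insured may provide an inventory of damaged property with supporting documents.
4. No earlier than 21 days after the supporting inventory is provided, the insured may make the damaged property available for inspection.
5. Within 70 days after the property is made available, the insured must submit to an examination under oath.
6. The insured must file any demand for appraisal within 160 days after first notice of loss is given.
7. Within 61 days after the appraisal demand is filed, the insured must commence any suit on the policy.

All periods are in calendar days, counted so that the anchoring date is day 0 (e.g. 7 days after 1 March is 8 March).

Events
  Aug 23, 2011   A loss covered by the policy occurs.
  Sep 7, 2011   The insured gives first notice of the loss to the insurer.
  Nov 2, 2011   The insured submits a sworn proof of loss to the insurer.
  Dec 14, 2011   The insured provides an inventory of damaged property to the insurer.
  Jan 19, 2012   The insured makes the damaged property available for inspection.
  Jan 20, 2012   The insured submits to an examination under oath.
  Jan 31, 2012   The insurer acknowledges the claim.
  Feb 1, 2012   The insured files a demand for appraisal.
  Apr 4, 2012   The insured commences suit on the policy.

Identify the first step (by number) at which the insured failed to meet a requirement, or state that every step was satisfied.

Step 7

(1) the permitted window runs from Aug 23, 2011 + 9 = Sep 1, 2011 to Aug 23, 2011 + 39 = Oct 1, 2011; done Sep 7, 2011, which is between those dates.
(2) the permitted window runs from Oct 8, 2011 + 11 = Oct 19, 2011 to Oct 8, 2011 + 26 = Nov 3, 2011; done Nov 2, 2011 — within the window.
(3) permitted from Nov 30, 2011 + 12 days = Dec 12, 2011 onward; Dec 14, 2011 is on or after that date.
(4) permitted from Dec 14, 2011 + 21 days = Jan 4, 2012 onward; done Jan 19, 2012, after the minimum wait.
(5) due by Jan 19, 2012 + 70 days = Mar 29, 2012; done Jan 20, 2012 — timely.
(6) due by Sep 7, 2011 + 160 days = Feb 14, 2012; Feb 1, 2012 is within that limit.
(7) due by Feb 1, 2012 + 61 days = Apr 2, 2012; done Apr 4, 2012 — 2 days late.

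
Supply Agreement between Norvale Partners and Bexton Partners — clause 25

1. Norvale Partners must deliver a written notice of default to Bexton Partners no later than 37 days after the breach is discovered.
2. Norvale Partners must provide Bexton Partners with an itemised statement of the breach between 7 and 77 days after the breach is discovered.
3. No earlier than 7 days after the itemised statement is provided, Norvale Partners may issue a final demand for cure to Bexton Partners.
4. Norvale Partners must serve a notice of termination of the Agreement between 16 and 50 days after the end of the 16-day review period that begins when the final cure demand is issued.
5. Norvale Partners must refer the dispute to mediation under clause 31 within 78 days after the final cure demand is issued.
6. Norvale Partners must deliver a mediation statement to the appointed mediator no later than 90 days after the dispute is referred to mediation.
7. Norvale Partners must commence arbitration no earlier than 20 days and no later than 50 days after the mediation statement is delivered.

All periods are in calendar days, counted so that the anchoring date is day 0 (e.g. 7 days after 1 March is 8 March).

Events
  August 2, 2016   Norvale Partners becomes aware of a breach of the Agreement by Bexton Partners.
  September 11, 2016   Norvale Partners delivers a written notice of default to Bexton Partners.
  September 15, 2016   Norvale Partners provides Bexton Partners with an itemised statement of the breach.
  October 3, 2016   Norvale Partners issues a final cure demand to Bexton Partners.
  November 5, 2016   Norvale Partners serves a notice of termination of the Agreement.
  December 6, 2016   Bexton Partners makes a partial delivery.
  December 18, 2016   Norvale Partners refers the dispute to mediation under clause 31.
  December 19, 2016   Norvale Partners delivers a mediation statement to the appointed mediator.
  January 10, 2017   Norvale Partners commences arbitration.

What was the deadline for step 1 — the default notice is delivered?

September 8, 2016

Step 1 runs from August 2, 2016, when the breach is discovered. 37 days after August 2, 2016 is September 8, 2016.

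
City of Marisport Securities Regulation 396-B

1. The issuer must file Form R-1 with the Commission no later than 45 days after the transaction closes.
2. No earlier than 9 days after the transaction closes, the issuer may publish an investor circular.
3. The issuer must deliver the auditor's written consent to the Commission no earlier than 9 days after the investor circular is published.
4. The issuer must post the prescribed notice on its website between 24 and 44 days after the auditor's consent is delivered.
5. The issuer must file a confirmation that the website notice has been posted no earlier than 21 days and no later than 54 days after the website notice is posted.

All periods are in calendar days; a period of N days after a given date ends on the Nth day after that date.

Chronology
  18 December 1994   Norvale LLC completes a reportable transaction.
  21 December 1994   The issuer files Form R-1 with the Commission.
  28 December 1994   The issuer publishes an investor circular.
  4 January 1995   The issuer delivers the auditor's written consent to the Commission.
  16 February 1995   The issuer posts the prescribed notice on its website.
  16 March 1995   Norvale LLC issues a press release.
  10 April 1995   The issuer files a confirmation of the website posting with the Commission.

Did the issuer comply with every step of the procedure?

Step 1: 45 days after 18 December 1994 (when the transaction closes) is 1 February 1995; completed 21 December 1994, before the deadline.
Step 2: the earliest permitted date is 9 days after 18 December 1994 (when the transaction closes), i.e. 27 December 1994; 28 December 1994 is on or after that date.
Step 3: the earliest permitted date is 9 days after 28 December 1994 (when the investor circular is published), i.e. 6 January 1995; acted on 4 January 1995, 2 days prematurely.
Later steps need not be reached.

No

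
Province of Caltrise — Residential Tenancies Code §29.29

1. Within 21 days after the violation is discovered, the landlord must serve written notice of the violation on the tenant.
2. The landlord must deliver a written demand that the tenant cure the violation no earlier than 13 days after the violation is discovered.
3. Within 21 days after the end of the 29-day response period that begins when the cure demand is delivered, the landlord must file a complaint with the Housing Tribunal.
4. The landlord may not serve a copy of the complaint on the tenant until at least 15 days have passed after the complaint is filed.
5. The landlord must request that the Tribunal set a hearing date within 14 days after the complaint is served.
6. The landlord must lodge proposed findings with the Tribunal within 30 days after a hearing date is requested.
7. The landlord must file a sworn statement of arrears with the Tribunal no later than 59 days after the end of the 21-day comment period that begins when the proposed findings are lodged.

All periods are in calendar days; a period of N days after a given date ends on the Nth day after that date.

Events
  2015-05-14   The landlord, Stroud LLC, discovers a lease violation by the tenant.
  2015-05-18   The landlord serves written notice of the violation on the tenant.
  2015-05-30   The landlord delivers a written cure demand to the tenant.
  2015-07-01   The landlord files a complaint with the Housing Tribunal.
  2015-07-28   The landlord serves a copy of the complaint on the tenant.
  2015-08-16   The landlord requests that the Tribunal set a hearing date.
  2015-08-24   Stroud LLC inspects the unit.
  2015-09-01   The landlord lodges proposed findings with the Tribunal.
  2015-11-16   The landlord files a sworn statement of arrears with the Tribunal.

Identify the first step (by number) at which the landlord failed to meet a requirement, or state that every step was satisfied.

(1) due by 2015-05-14 + 21 days = 2015-06-04; completed 2015-05-18, before the deadline.
(2) permitted from 2015-05-14 + 13 days = 2015-05-27 onward; done 2015-05-30, after the minimum wait.
(3) due by 2015-06-28 + 21 days = 2015-07-19; done 2015-07-01 — timely.
(4) permitted from 2015-07-01 + 15 days = 2015-07-16 onward; done 2015-07-28, after the minimum wait.
(5) due by 2015-07-28 + 14 days = 2015-08-11; not done until 2015-08-16, 5 days after the deadline.

Step 5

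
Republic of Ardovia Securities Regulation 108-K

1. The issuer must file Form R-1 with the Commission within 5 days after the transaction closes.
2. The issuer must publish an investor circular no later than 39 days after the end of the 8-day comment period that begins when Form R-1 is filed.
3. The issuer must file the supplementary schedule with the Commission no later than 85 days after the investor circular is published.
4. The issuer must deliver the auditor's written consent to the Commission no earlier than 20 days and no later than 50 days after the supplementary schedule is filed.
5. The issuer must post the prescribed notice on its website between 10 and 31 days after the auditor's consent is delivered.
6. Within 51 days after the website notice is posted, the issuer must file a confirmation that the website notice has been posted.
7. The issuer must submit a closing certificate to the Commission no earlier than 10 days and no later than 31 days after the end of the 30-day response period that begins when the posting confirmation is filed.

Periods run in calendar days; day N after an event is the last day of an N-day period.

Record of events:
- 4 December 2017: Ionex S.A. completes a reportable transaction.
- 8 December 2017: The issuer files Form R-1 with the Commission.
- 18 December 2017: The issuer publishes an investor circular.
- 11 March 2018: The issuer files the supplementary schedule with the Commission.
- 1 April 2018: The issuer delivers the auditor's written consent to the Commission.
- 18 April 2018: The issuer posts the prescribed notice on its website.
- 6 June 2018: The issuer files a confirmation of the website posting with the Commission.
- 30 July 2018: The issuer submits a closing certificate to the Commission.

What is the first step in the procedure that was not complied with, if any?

(1) due by 4 December 2017 + 5 days = 9 December 2017; 8 December 2017 is within that limit.
(2) due by 16 December 2017 + 39 days = 24 January 2018; completed 18 December 2017, before the deadline.
(3) due by 18 December 2017 + 85 days = 13 March 2018; done 11 March 2018 — timely.
(4) the permitted window runs from 11 March 2018 + 20 = 31 March 2018 to 11 March 2018 + 50 = 30 April 2018; done 1 April 2018, which is between those dates.
(5) the permitted window runs from 1 April 2018 + 10 = 11 April 2018 to 1 April 2018 + 31 = 2 May 2018; done 18 April 2018, which is between those dates.
(6) due by 18 April 2018 + 51 days = 8 June 2018; 6 June 2018 is within that limit.
(7) the permitted window runs from 6 July 2018 + 10 = 16 July 2018 to 6 July 2018 + 31 = 6 August 2018; done 30 July 2018, which is between those dates.

None — every step was satisfied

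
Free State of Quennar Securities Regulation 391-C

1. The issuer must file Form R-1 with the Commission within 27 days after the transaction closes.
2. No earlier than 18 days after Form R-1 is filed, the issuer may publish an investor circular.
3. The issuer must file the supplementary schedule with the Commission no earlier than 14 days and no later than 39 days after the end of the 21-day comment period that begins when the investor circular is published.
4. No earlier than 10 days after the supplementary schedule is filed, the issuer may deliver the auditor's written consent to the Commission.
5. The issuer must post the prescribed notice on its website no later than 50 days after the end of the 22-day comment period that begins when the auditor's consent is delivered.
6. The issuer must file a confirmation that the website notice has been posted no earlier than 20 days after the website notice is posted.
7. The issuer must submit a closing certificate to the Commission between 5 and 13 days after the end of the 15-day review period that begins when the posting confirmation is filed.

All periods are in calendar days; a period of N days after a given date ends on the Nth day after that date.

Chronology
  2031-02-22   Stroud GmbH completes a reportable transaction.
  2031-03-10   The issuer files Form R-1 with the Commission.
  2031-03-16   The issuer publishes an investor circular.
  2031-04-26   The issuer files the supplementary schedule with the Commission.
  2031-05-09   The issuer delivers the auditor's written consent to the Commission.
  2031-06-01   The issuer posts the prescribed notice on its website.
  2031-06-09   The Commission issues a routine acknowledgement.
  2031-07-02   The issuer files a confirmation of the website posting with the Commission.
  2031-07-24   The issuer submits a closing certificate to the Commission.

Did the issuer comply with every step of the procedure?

No

Step 1 — counting 27 days from 2031-02-22 (when the transaction closes) gives a deadline of 2031-03-21; completed 2031-03-10, before the deadline.
Step 2 — must wait 18 days from 2031-03-10 (when Form R-1 is filed), so not before 2031-03-28; done 2031-03-16 — 12 days too early.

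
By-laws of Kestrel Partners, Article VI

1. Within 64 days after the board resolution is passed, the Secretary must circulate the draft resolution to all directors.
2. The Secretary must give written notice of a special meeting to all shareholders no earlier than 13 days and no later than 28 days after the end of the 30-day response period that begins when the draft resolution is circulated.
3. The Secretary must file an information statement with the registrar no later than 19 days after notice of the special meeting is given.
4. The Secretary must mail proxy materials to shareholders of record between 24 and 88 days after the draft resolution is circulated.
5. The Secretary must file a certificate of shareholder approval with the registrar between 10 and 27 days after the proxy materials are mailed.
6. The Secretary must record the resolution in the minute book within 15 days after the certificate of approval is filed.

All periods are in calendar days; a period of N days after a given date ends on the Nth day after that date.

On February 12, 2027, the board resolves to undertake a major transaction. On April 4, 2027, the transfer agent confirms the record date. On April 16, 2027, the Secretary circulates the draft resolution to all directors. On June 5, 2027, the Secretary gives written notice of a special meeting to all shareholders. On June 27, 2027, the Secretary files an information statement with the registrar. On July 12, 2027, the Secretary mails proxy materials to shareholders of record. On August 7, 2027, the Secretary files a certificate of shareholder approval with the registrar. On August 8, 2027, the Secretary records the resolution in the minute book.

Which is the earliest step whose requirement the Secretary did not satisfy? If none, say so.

Step 3

Step 1 — counting 64 days from February 12, 2027 (when the board resolution is passed) gives a deadline of April 17, 2027; April 16, 2027 is within that limit.
Step 2 — 13 and 28 days from May 16, 2027 (end of the 30-day response period, which began when the draft resolution is circulated on April 16, 2027) are May 29, 2027 and June 13, 2027 respectively; done June 5, 2027, which is between those dates.
Step 3 — counting 19 days from June 5, 2027 (when notice of the special meeting is given) gives a deadline of June 24, 2027; June 27, 2027 misses that deadline by 3 days.
Later steps need not be reached.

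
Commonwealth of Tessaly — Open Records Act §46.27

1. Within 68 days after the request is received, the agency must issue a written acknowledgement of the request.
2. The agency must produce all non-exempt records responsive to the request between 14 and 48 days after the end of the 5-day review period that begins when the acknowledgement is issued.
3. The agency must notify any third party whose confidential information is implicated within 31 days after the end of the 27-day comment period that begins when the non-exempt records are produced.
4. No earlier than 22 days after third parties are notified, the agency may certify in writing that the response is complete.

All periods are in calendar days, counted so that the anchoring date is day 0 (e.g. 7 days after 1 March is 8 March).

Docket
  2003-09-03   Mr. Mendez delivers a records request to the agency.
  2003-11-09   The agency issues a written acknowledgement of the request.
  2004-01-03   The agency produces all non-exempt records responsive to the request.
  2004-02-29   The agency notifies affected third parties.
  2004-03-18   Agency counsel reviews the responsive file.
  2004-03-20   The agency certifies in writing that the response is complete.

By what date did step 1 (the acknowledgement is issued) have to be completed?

Step 1 runs from 2003-09-03, when the request is received. 68 days after 2003-09-03 is 2003-11-10.

2003-11-10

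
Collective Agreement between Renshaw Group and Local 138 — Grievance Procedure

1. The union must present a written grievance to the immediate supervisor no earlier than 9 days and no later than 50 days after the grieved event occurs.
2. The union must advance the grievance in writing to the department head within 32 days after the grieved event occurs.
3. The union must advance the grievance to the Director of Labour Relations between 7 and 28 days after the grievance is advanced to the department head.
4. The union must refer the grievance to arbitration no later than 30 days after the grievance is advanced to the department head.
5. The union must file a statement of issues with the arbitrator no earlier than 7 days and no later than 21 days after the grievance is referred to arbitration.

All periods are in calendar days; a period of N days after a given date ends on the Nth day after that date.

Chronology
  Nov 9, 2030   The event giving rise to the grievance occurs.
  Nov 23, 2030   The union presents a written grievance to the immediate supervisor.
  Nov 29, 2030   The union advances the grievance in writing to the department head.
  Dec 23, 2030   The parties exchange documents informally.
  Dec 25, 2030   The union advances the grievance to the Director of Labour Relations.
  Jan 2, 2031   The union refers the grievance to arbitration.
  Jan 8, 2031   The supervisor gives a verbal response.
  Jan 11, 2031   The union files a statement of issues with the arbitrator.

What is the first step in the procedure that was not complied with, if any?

Step 1: the window is 9–50 days after Nov 9, 2030 (when the grieved event occurs), so Nov 18, 2030 through Dec 29, 2030; Nov 23, 2030 falls inside that range.
Step 2: 32 days after Nov 9, 2030 (when the grieved event occurs) is Dec 11, 2030; Nov 29, 2030 is within that limit.
Step 3: the window is 7–28 days after Nov 29, 2030 (when the grievance is advanced to the department head), so Dec 6, 2030 through Dec 27, 2030; Dec 25, 2030 falls inside that range.
Step 4: 30 days after Nov 29, 2030 (when the grievance is advanced to the department head) is Dec 29, 2030; done Jan 2, 2031 — 4 days late.

Step 4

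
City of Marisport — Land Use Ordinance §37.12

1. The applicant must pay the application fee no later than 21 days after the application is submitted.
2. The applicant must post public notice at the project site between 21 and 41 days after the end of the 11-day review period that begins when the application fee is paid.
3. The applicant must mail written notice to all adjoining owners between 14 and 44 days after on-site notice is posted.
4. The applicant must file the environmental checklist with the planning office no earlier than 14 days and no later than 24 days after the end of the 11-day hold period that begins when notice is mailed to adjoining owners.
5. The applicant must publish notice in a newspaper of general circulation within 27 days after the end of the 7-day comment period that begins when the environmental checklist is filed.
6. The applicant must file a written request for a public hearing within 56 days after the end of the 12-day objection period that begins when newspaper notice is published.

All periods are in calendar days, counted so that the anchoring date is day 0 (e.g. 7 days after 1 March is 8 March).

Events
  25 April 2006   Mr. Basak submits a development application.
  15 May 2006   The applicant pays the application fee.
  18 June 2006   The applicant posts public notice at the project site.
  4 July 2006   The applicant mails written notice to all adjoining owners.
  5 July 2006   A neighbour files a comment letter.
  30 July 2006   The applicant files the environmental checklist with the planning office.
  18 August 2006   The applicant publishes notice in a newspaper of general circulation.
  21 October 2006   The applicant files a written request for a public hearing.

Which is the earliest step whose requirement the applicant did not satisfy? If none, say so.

None — every step was satisfied

(1) due by 25 April 2006 + 21 days = 16 May 2006; 15 May 2006 is within that limit.
(2) the permitted window runs from 26 May 2006 + 21 = 16 June 2006 to 26 May 2006 + 41 = 6 July 2006; done 18 June 2006, which is between those dates.
(3) the permitted window runs from 18 June 2006 + 14 = 2 July 2006 to 18 June 2006 + 44 = 1 August 2006; 4 July 2006 falls inside that range.
(4) the permitted window runs from 15 July 2006 + 14 = 29 July 2006 to 15 July 2006 + 24 = 8 August 2006; done 30 July 2006, which is between those dates.
(5) due by 6 August 2006 + 27 days = 2 September 2006; 18 August 2006 is within that limit.
(6) due by 30 August 2006 + 56 days = 25 October 2006; 21 October 2006 is within that limit.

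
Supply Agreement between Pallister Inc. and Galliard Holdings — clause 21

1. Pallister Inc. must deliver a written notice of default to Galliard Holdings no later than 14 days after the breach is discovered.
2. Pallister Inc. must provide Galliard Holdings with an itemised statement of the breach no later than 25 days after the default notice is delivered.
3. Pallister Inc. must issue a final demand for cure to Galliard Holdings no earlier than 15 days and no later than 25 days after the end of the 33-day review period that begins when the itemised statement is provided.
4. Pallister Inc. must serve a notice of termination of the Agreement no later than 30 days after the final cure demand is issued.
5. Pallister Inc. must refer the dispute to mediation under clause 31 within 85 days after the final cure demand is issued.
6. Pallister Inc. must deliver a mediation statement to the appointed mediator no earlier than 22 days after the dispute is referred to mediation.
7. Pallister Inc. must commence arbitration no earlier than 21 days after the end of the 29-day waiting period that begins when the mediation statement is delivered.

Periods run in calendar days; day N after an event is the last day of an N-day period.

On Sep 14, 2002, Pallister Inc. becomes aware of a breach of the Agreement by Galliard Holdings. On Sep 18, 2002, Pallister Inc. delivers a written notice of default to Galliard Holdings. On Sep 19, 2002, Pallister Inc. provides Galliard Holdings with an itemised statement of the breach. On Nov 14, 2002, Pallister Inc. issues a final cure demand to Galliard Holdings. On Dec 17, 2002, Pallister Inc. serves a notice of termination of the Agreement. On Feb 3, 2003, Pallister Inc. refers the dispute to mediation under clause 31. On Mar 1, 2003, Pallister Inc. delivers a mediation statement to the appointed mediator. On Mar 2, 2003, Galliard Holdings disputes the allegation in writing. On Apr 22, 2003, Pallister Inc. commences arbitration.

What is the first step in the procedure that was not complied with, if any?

Step 4

(1) due by Sep 14, 2002 + 14 days = Sep 28, 2002; done Sep 18, 2002 — timely.
(2) due by Sep 18, 2002 + 25 days = Oct 13, 2002; Sep 19, 2002 is within that limit.
(3) the permitted window runs from Oct 22, 2002 + 15 = Nov 6, 2002 to Oct 22, 2002 + 25 = Nov 16, 2002; done Nov 14, 2002 — within the window.
(4) due by Nov 14, 2002 + 30 days = Dec 14, 2002; done Dec 17, 2002 — 3 days late.
Later steps need not be reached.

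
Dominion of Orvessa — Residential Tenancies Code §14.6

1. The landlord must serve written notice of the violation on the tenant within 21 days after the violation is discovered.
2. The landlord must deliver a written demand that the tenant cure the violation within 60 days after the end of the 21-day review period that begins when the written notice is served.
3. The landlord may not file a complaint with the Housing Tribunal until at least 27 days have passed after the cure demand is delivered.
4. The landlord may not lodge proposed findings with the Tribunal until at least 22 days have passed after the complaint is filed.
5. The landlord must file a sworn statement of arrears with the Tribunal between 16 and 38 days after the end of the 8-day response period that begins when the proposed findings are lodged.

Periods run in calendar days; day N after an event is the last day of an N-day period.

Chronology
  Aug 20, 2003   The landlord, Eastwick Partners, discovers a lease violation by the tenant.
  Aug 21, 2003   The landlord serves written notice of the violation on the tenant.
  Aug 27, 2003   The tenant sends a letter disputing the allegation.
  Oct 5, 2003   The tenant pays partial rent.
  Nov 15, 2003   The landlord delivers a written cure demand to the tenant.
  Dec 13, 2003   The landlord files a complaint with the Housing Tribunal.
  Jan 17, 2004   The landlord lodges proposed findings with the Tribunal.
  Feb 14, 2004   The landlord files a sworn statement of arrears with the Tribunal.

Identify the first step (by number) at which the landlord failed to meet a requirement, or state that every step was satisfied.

(1) due by Aug 20, 2003 + 21 days = Sep 10, 2003; done Aug 21, 2003 — timely.
(2) due by Sep 11, 2003 + 60 days = Nov 10, 2003; Nov 15, 2003 misses that deadline by 5 days.
That is the first point of non-compliance.

Step 2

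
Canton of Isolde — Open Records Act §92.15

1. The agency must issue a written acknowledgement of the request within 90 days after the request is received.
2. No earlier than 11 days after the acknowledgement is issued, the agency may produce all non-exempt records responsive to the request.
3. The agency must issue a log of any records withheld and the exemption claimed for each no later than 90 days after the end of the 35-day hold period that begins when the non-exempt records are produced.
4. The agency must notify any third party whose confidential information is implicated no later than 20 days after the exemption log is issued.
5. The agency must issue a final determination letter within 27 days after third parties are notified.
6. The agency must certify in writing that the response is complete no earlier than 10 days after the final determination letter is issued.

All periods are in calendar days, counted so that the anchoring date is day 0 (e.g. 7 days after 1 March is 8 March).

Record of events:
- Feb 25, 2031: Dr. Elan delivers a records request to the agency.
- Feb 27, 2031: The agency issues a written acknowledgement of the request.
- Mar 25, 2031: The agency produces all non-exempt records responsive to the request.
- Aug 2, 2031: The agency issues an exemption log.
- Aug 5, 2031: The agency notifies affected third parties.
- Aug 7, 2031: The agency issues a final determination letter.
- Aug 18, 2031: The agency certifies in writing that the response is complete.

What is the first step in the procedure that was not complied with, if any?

Step 3

(1) due by Feb 25, 2031 + 90 days = May 26, 2031; done Feb 27, 2031 — timely.
(2) permitted from Feb 27, 2031 + 11 days = Mar 10, 2031 onward; done Mar 25, 2031 — permitted.
(3) due by Apr 29, 2031 + 90 days = Jul 28, 2031; not done until Aug 2, 2031, 5 days after the deadline.
The analysis stops there.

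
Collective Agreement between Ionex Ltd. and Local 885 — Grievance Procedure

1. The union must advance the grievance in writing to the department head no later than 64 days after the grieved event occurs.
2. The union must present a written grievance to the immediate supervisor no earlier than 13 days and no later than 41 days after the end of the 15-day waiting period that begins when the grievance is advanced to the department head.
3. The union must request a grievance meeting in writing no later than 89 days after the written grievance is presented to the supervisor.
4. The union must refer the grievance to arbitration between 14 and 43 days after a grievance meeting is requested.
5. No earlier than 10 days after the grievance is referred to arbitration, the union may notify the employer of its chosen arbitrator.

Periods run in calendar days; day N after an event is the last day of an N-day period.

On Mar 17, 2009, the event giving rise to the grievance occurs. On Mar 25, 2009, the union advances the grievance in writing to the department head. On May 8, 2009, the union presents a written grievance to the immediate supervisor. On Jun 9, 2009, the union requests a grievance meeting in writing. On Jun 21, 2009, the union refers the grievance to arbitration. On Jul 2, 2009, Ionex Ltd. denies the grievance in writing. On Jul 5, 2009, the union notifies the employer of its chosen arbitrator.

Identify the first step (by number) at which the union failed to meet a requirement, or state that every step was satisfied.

Step 4

Step 1 — counting 64 days from Mar 17, 2009 (when the grieved event occurs) gives a deadline of May 20, 2009; completed Mar 25, 2009, before the deadline.
Step 2 — 13 and 41 days from Apr 9, 2009 (end of the 15-day waiting period, which began when the grievance is advanced to the department head on Mar 25, 2009) are Apr 22, 2009 and May 20, 2009 respectively; done May 8, 2009, which is between those dates.
Step 3 — counting 89 days from May 8, 2009 (when the written grievance is presented to the supervisor) gives a deadline of Aug 5, 2009; Jun 9, 2009 is within that limit.
Step 4 — 14 and 43 days from Jun 9, 2009 (when a grievance meeting is requested) are Jun 23, 2009 and Jul 22, 2009 respectively; Jun 21, 2009 is 2 days too early.
Later steps need not be reached.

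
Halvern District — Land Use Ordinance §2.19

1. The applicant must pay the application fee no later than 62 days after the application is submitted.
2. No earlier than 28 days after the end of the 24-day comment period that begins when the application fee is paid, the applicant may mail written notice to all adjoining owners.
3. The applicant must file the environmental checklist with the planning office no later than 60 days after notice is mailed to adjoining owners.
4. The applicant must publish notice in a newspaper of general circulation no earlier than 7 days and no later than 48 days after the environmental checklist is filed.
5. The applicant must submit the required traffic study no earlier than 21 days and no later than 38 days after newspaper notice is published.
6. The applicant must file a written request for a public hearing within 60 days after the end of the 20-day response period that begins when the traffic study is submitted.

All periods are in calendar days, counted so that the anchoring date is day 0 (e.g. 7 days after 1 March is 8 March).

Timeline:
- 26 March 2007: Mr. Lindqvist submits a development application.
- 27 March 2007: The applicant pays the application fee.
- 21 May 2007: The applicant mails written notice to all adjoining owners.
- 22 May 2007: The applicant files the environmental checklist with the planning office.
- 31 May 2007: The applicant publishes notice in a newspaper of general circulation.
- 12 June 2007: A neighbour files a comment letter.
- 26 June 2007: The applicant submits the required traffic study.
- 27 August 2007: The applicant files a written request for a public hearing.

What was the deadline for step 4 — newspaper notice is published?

9 July 2007

Step 4 runs from 22 May 2007, when the environmental checklist is filed. The window is 7–48 days after 22 May 2007; it closes on 9 July 2007.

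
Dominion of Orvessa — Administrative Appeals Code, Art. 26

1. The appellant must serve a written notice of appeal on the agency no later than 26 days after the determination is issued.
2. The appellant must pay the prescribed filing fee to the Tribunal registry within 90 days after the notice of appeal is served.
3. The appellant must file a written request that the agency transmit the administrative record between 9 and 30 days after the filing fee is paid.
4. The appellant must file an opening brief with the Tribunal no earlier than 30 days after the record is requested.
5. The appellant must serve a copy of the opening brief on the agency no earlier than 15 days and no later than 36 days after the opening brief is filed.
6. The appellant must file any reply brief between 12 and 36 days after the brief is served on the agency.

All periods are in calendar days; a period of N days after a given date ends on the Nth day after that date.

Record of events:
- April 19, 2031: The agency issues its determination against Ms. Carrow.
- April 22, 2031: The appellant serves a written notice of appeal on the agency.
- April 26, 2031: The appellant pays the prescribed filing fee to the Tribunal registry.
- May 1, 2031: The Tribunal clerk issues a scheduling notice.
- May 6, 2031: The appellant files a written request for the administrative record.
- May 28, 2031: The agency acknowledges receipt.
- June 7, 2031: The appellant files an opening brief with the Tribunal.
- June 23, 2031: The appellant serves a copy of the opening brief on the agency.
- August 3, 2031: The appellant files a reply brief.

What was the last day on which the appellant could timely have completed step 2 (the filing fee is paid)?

July 21, 2031

Step 2 runs from April 22, 2031, when the notice of appeal is served. 90 days after April 22, 2031 is July 21, 2031.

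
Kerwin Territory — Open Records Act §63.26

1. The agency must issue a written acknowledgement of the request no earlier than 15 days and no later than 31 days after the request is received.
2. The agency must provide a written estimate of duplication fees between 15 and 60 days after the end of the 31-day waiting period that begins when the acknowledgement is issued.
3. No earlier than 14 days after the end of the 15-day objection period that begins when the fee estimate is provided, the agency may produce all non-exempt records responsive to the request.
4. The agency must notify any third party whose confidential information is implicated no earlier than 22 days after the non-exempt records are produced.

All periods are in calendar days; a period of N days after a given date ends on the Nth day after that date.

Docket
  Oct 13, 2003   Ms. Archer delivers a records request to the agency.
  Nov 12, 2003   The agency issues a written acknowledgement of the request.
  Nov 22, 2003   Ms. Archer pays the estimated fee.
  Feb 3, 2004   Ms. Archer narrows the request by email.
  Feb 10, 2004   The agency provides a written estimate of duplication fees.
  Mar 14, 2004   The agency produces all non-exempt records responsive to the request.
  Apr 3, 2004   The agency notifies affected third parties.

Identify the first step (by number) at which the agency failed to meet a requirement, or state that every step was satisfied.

Step 4

Step 1 — 15 and 31 days from Oct 13, 2003 (when the request is received) are Oct 28, 2003 and Nov 13, 2003 respectively; done Nov 12, 2003 — within the window.
Step 2 — 15 and 60 days from Dec 13, 2003 (end of the 31-day waiting period, which began when the acknowledgement is issued on Nov 12, 2003) are Dec 28, 2003 and Feb 11, 2004 respectively; done Feb 10, 2004 — within the window.
Step 3 — must wait 14 days from Feb 25, 2004 (end of the 15-day objection period, which began when the fee estimate is provided on Feb 10, 2004), so not before Mar 10, 2004; done Mar 14, 2004, after the minimum wait.
Step 4 — must wait 22 days from Mar 14, 2004 (when the non-exempt records are produced), so not before Apr 5, 2004; acted on Apr 3, 2004, 2 days prematurely.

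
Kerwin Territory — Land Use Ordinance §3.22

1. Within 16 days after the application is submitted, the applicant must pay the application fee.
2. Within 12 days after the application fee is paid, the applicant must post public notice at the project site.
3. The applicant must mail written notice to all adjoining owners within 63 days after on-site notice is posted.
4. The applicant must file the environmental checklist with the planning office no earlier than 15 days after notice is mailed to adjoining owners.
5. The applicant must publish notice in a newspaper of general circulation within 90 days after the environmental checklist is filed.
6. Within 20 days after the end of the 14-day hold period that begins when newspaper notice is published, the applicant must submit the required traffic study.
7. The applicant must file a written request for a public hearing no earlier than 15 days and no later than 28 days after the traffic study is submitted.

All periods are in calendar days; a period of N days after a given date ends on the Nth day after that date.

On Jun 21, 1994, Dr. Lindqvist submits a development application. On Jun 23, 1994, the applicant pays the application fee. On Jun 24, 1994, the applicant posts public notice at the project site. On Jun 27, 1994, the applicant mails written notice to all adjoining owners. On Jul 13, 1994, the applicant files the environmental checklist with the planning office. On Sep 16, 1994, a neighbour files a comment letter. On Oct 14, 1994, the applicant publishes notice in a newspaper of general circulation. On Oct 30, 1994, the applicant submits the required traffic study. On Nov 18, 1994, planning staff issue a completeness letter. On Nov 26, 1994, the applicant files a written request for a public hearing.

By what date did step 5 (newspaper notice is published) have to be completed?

Step 5 runs from Jul 13, 1994, when the environmental checklist is filed. 90 days after Jul 13, 1994 is Oct 11, 1994.

Oct 11, 1994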